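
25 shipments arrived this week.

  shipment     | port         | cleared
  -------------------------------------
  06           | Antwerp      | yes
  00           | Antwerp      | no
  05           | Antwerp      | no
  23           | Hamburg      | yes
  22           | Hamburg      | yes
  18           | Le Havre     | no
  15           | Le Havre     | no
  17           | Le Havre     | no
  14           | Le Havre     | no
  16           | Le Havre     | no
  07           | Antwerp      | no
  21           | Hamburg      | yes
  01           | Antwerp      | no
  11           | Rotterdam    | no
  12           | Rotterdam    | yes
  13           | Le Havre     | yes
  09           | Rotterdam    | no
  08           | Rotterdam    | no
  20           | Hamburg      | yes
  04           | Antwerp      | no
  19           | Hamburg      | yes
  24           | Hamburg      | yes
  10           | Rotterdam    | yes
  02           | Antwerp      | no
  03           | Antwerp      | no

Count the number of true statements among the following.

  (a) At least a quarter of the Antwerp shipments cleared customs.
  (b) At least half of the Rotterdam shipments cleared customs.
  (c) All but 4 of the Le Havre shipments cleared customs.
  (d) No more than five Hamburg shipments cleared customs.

0

(a) Antwerp: |A| = 8, |A ∩ B| = 1; needs |A ∩ B| / |A| ≥ 1/4 — false.
(b) Rotterdam: |A| = 5, |A ∩ B| = 2; needs |A ∩ B| ≥ |A ∖ B| — false.
(c) Le Havre: |A| = 6, |A ∩ B| = 1; needs |A ∖ B| = 4 — false.
(d) Hamburg: |A| = 6, |A ∩ B| = 6; needs |A ∩ B| ≤ 5 — false.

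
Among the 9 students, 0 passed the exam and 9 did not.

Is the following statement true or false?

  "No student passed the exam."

Truth condition: A ∩ B = ∅ (|A ∩ B| = 0).
|A| = 9, |A ∩ B| = 0, |A ∖ B| = 9.
So the statement is true.

True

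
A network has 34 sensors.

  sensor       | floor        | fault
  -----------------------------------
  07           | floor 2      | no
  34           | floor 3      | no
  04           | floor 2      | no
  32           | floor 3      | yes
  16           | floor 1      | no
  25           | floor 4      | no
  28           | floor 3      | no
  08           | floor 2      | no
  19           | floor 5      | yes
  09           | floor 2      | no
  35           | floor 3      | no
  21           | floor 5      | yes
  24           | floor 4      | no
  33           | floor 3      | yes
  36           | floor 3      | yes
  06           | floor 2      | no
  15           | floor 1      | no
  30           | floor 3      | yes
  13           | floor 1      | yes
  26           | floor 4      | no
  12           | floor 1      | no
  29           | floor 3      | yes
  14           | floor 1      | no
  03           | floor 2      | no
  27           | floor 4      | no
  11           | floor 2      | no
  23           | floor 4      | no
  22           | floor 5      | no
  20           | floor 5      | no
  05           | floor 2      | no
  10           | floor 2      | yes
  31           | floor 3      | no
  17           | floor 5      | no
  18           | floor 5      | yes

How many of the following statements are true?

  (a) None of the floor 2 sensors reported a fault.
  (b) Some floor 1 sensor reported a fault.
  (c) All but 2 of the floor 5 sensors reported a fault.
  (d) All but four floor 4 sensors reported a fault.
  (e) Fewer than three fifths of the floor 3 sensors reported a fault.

(a) floor 2: |A| = 9, |A ∩ B| = 1; needs A ∩ B = ∅ (|A ∩ B| = 0) — false.
(b) floor 1: |A| = 5, |A ∩ B| = 1; needs A ∩ B ≠ ∅ (|A ∩ B| ≥ 1) — true.
(c) floor 5: |A| = 6, |A ∩ B| = 3; needs |A ∖ B| = 2 — false.
(d) floor 4: |A| = 5, |A ∩ B| = 0; needs |A ∖ B| = 4 — false.
(e) floor 3: |A| = 9, |A ∩ B| = 5; needs |A ∩ B| / |A| < 3/5 — true.

2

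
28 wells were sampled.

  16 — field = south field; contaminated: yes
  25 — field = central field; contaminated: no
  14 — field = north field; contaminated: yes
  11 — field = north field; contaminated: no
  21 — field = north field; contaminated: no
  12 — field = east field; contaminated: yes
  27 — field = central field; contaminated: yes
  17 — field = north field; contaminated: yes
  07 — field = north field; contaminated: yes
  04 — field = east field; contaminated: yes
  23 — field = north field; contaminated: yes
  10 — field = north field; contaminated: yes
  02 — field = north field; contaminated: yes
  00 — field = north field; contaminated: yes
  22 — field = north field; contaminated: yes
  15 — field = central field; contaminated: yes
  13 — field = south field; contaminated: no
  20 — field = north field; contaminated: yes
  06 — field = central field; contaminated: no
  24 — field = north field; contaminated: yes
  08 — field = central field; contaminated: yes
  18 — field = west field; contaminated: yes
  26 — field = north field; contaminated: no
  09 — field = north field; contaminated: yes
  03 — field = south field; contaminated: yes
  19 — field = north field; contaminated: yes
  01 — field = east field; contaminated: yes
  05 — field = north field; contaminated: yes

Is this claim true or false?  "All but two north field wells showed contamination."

'All but two north field wells showed contamination' holds iff |A ∖ B| = 2.
|A| = 16, |A ∩ B| = 13, |A ∖ B| = 3.
|A ∖ B| = 3, so the statement is false.

False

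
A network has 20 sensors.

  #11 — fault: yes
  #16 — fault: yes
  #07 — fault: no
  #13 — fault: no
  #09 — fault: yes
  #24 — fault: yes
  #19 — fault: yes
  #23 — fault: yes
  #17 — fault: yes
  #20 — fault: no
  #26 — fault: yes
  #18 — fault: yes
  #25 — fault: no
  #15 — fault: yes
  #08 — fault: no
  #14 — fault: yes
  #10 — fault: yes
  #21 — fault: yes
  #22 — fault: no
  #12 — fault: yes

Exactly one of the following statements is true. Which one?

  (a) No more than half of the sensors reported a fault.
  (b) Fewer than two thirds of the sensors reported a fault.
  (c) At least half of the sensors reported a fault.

(c)

|A| = 20, |A ∩ B| = 14, |A ∖ B| = 6.
(a) requires |A ∩ B| ≤ |A ∖ B|: false.
(b) requires |A ∩ B| / |A| < 2/3: false.
(c) requires |A ∩ B| ≥ |A ∖ B|: true.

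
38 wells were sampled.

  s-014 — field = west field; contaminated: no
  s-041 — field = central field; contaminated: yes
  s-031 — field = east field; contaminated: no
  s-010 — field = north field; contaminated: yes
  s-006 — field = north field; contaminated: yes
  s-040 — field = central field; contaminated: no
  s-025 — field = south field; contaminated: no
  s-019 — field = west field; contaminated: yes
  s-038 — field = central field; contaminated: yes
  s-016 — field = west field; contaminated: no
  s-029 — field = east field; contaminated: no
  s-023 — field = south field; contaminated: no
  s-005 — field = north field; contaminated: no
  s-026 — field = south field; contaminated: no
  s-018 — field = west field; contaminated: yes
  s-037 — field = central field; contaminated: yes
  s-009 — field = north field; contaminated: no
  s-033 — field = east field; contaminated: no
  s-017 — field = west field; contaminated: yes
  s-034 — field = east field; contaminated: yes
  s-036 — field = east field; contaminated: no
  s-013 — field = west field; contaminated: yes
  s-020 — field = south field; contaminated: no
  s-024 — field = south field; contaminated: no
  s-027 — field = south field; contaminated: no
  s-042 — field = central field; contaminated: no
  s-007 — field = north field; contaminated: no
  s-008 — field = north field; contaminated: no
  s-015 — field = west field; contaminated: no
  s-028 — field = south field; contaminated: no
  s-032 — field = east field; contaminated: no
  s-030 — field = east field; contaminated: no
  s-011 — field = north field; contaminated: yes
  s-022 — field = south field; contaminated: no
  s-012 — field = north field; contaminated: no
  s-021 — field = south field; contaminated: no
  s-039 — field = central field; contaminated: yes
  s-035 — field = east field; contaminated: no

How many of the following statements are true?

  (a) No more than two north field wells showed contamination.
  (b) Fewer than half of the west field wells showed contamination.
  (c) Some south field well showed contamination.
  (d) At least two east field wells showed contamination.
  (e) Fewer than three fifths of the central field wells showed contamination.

0

(a) north field: |A| = 8, |A ∩ B| = 3; needs |A ∩ B| ≤ 2 — false.
(b) west field: |A| = 7, |A ∩ B| = 4; needs |A ∩ B| < |A ∖ B| — false.
(c) south field: |A| = 9, |A ∩ B| = 0; needs A ∩ B ≠ ∅ (|A ∩ B| ≥ 1) — false.
(d) east field: |A| = 8, |A ∩ B| = 1; needs |A ∩ B| ≥ 2 — false.
(e) central field: |A| = 6, |A ∩ B| = 4; needs |A ∩ B| / |A| < 3/5 — false.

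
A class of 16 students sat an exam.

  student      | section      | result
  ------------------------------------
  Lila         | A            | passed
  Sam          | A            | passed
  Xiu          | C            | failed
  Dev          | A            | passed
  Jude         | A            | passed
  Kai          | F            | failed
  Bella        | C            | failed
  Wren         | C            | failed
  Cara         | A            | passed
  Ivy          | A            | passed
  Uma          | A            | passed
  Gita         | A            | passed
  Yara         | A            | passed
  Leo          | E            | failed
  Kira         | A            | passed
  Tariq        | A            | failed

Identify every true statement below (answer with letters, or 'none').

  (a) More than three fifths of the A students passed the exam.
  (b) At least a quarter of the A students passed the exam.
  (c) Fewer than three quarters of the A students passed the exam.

|A| = 11, |A ∩ B| = 10, |A ∖ B| = 1.
(a) |A ∩ B| / |A| > 3/5: holds.
(b) |A ∩ B| / |A| ≥ 1/4: holds.
(c) |A ∩ B| / |A| < 3/4: fails.

(a), (b)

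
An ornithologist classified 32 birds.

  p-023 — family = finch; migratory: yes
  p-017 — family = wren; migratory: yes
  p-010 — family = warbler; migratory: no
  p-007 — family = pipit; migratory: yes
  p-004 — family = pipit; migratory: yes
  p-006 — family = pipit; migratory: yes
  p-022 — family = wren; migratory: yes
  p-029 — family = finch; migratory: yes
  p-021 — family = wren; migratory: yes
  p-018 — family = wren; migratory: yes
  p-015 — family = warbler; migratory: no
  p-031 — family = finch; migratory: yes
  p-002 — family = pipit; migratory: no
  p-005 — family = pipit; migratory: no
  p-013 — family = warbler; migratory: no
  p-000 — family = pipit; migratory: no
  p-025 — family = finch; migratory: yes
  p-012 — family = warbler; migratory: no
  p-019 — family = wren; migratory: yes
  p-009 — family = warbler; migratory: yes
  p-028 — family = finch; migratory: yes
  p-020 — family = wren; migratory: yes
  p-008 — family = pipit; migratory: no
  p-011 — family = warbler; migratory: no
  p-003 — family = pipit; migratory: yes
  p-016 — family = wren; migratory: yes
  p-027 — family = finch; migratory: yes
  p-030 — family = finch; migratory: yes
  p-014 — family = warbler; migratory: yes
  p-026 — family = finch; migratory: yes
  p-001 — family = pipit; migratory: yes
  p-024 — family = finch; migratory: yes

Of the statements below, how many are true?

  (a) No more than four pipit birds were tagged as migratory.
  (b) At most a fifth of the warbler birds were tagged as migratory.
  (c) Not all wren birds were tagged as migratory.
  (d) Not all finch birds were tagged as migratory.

(a) pipit: |A| = 9, |A ∩ B| = 5; needs |A ∩ B| ≤ 4 — false.
(b) warbler: |A| = 7, |A ∩ B| = 2; needs |A ∩ B| / |A| ≤ 1/5 — false.
(c) wren: |A| = 7, |A ∩ B| = 7; needs A ⊄ B (|A ∖ B| ≥ 1) — false.
(d) finch: |A| = 9, |A ∩ B| = 9; needs A ⊄ B (|A ∖ B| ≥ 1) — false.

0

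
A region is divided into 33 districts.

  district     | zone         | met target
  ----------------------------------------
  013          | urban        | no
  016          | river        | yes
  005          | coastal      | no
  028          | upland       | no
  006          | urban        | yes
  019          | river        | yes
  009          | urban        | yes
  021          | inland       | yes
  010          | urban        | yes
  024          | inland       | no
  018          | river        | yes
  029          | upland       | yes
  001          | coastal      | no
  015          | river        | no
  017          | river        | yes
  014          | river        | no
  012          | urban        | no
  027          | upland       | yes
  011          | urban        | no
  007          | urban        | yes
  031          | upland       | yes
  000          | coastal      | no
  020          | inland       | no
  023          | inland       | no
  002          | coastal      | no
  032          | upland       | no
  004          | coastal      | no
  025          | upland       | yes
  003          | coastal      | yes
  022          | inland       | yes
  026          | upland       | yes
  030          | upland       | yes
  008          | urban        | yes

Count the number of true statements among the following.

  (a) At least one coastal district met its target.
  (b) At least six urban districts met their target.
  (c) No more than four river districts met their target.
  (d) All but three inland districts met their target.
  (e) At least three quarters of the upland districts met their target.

4

(a) coastal: |A| = 6, |A ∩ B| = 1; needs A ∩ B ≠ ∅ (|A ∩ B| ≥ 1) — true.
(b) urban: |A| = 8, |A ∩ B| = 5; needs |A ∩ B| ≥ 6 — false.
(c) river: |A| = 6, |A ∩ B| = 4; needs |A ∩ B| ≤ 4 — true.
(d) inland: |A| = 5, |A ∩ B| = 2; needs |A ∖ B| = 3 — true.
(e) upland: |A| = 8, |A ∩ B| = 6; needs |A ∩ B| / |A| ≥ 3/4 — true.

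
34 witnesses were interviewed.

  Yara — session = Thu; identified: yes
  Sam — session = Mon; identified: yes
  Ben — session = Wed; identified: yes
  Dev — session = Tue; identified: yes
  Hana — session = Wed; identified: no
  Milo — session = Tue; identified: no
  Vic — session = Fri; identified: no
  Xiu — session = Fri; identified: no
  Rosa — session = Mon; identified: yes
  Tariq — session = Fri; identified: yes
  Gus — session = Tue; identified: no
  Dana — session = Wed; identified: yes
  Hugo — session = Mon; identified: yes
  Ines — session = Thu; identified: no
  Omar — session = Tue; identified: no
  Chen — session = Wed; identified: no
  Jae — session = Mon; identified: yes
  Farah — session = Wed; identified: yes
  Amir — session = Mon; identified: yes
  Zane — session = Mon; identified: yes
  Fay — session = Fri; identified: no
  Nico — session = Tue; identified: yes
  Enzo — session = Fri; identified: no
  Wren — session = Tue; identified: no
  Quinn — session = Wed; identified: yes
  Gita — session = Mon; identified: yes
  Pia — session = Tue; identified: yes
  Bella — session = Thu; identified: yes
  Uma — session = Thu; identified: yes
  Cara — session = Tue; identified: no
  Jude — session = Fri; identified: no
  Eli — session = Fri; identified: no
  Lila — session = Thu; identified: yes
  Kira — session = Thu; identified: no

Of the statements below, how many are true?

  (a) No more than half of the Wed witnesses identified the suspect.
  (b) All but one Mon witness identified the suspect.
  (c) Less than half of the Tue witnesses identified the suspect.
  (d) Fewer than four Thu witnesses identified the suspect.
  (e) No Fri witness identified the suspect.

(a) Wed: |A| = 6, |A ∩ B| = 4; needs |A ∩ B| ≤ |A ∖ B| — false.
(b) Mon: |A| = 7, |A ∩ B| = 7; needs |A ∖ B| = 1 — false.
(c) Tue: |A| = 8, |A ∩ B| = 3; needs |A ∩ B| < |A ∖ B| — true.
(d) Thu: |A| = 6, |A ∩ B| = 4; needs |A ∩ B| < 4 — false.
(e) Fri: |A| = 7, |A ∩ B| = 1; needs A ∩ B = ∅ (|A ∩ B| = 0) — false.

1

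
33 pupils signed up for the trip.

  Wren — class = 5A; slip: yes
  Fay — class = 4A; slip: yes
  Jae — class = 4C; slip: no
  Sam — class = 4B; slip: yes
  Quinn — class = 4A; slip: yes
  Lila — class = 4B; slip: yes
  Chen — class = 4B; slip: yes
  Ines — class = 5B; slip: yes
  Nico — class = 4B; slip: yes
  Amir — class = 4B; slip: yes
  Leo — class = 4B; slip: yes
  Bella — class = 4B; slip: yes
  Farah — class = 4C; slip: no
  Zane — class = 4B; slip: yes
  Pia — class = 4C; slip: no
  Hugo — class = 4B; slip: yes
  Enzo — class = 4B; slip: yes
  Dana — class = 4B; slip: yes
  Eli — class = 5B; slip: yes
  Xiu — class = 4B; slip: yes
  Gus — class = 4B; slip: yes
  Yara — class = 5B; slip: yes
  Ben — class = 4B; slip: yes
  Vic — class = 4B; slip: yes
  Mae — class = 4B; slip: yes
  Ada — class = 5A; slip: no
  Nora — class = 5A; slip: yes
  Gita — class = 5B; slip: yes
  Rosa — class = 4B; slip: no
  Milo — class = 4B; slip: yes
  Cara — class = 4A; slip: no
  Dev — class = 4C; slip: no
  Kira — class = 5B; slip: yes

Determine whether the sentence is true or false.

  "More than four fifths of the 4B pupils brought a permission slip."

'More than four fifths of the 4B pupils brought a permission slip' holds iff |A ∩ B| / |A| > 4/5.
|A| = 18, |A ∩ B| = 17, |A ∖ B| = 1.
|A ∩ B|/|A| = 17/18, so the statement is true.

True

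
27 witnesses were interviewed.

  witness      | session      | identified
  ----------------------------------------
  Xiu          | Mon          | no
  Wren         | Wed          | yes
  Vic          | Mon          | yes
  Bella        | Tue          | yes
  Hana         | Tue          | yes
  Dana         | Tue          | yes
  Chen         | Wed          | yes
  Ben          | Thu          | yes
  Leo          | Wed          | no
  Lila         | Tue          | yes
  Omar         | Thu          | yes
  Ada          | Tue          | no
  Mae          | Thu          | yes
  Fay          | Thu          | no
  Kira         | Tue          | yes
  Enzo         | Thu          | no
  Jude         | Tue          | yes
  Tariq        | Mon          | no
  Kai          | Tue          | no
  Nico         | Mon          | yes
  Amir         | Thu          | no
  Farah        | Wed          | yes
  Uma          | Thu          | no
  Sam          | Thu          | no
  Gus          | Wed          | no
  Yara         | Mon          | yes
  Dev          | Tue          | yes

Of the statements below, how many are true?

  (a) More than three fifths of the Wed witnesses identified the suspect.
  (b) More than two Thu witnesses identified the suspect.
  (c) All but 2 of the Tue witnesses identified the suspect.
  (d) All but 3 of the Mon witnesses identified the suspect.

(a) Wed: |A| = 5, |A ∩ B| = 3; needs |A ∩ B| / |A| > 3/5 — false.
(b) Thu: |A| = 8, |A ∩ B| = 3; needs |A ∩ B| > 2 — true.
(c) Tue: |A| = 9, |A ∩ B| = 7; needs |A ∖ B| = 2 — true.
(d) Mon: |A| = 5, |A ∩ B| = 3; needs |A ∖ B| = 3 — false.

2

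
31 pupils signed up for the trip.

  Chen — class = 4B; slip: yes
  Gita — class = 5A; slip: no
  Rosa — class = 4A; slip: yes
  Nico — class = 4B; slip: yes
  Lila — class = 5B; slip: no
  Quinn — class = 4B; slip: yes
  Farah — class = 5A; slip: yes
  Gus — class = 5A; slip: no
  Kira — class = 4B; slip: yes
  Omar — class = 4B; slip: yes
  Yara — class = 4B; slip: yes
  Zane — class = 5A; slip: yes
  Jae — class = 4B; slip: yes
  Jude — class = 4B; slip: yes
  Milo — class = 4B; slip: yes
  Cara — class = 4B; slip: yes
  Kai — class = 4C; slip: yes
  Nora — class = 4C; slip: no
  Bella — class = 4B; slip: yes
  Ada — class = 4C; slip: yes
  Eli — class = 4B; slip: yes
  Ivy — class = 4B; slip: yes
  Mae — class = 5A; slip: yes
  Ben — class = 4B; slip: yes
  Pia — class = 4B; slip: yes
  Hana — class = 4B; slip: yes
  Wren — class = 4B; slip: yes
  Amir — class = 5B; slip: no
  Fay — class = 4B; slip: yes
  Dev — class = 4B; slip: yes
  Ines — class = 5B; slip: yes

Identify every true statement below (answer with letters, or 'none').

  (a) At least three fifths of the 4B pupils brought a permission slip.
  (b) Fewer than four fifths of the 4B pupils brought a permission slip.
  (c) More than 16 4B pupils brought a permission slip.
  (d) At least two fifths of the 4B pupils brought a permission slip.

(a), (c), (d)

|A| = 19, |A ∩ B| = 19, |A ∖ B| = 0.
(a) |A ∩ B| / |A| ≥ 3/5: holds.
(b) |A ∩ B| / |A| < 4/5: fails.
(c) |A ∩ B| > 16: holds.
(d) |A ∩ B| / |A| ≥ 2/5: holds.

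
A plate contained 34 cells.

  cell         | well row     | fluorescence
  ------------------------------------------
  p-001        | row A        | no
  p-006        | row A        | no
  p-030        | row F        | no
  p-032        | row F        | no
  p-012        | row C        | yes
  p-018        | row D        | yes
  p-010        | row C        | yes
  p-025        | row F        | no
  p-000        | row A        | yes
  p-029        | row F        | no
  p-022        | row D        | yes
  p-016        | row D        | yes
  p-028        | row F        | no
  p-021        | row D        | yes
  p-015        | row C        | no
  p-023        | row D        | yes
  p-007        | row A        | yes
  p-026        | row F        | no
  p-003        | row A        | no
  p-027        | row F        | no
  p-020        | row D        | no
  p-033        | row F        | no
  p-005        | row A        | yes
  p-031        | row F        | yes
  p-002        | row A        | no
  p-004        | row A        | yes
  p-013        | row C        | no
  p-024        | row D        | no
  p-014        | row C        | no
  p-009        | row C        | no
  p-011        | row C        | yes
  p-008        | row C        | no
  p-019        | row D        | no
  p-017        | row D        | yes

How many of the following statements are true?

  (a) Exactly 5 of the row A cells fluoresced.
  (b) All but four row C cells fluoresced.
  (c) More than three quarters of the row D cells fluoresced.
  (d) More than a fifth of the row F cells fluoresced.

(a) row A: |A| = 8, |A ∩ B| = 4; needs |A ∩ B| = 5 — false.
(b) row C: |A| = 8, |A ∩ B| = 3; needs |A ∖ B| = 4 — false.
(c) row D: |A| = 9, |A ∩ B| = 6; needs |A ∩ B| / |A| > 3/4 — false.
(d) row F: |A| = 9, |A ∩ B| = 1; needs |A ∩ B| / |A| > 1/5 — false.

0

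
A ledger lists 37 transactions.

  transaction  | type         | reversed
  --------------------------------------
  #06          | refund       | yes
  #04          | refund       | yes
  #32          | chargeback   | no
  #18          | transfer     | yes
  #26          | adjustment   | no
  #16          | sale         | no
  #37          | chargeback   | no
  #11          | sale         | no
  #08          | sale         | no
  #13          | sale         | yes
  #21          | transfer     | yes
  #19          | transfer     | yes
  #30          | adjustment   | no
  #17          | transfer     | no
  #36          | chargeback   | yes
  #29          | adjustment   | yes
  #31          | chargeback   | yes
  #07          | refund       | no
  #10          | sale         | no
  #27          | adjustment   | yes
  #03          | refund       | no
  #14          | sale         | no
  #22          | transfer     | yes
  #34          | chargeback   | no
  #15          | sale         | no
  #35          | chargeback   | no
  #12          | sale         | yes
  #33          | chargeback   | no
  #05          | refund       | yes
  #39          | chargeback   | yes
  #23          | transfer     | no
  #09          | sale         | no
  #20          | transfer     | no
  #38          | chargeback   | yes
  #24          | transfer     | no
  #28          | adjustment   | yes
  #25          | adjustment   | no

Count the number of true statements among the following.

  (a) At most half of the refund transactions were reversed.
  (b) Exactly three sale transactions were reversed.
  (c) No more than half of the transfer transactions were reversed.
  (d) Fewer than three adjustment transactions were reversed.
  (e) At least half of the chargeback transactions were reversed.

(a) refund: |A| = 5, |A ∩ B| = 3; needs |A ∩ B| ≤ |A ∖ B| — false.
(b) sale: |A| = 9, |A ∩ B| = 2; needs |A ∩ B| = 3 — false.
(c) transfer: |A| = 8, |A ∩ B| = 4; needs |A ∩ B| ≤ |A ∖ B| — true.
(d) adjustment: |A| = 6, |A ∩ B| = 3; needs |A ∩ B| < 3 — false.
(e) chargeback: |A| = 9, |A ∩ B| = 4; needs |A ∩ B| ≥ |A ∖ B| — false.

1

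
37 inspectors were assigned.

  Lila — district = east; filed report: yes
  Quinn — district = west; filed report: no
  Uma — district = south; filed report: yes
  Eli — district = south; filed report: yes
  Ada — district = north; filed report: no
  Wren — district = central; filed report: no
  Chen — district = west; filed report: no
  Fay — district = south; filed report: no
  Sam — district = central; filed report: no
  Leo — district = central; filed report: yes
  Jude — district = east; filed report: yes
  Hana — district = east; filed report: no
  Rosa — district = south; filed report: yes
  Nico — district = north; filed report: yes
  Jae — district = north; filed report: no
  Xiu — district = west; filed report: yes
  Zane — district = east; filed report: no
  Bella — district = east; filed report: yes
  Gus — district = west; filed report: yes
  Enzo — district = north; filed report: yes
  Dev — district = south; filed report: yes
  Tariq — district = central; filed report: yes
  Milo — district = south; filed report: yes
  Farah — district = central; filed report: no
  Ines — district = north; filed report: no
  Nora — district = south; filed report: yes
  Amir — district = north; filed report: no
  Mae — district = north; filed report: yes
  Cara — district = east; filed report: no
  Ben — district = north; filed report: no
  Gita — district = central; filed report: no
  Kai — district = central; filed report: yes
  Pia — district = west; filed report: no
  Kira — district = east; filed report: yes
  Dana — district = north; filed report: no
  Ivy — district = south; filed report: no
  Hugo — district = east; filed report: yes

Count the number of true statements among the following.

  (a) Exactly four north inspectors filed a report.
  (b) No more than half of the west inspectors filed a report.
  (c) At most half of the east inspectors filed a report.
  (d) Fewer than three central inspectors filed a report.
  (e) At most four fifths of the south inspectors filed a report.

(a) north: |A| = 9, |A ∩ B| = 3; needs |A ∩ B| = 4 — false.
(b) west: |A| = 5, |A ∩ B| = 2; needs |A ∩ B| ≤ |A ∖ B| — true.
(c) east: |A| = 8, |A ∩ B| = 5; needs |A ∩ B| ≤ |A ∖ B| — false.
(d) central: |A| = 7, |A ∩ B| = 3; needs |A ∩ B| < 3 — false.
(e) south: |A| = 8, |A ∩ B| = 6; needs |A ∩ B| / |A| ≤ 4/5 — true.

2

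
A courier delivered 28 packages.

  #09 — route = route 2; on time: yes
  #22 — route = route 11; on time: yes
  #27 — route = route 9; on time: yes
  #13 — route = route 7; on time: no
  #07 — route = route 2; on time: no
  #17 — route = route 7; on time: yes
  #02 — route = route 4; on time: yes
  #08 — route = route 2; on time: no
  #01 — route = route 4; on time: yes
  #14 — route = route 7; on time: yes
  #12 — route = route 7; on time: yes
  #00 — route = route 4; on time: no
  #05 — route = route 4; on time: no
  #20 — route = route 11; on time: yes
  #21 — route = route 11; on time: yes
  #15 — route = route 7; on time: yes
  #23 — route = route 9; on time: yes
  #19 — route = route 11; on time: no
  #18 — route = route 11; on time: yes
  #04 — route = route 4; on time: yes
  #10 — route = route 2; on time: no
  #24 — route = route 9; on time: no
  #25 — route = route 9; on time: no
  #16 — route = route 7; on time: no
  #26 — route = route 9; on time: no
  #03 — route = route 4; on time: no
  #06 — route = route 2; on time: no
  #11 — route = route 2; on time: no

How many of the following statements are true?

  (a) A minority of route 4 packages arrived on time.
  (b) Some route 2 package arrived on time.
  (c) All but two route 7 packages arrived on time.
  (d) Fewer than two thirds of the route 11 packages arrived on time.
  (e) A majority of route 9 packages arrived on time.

(a) route 4: |A| = 6, |A ∩ B| = 3; needs |A ∩ B| < |A ∖ B| — false.
(b) route 2: |A| = 6, |A ∩ B| = 1; needs A ∩ B ≠ ∅ (|A ∩ B| ≥ 1) — true.
(c) route 7: |A| = 6, |A ∩ B| = 4; needs |A ∖ B| = 2 — true.
(d) route 11: |A| = 5, |A ∩ B| = 4; needs |A ∩ B| / |A| < 2/3 — false.
(e) route 9: |A| = 5, |A ∩ B| = 2; needs |A ∩ B| > |A ∖ B| — false.

2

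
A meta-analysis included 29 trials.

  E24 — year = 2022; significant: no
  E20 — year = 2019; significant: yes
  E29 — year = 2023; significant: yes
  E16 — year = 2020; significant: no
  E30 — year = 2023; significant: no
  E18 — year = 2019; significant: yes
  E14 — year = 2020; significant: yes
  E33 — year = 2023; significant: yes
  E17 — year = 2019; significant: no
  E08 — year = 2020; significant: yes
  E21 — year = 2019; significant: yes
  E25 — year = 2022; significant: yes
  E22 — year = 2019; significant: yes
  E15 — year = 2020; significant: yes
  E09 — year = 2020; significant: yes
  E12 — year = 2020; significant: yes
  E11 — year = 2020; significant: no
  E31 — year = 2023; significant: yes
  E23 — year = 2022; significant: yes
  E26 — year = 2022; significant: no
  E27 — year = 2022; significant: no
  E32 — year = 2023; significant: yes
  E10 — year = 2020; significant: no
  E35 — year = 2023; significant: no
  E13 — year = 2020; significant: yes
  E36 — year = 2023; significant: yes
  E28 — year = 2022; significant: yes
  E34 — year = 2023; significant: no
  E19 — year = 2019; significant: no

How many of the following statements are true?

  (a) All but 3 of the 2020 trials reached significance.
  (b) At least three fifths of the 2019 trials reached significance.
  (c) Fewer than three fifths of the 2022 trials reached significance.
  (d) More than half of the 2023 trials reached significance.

4

(a) 2020: |A| = 9, |A ∩ B| = 6; needs |A ∖ B| = 3 — true.
(b) 2019: |A| = 6, |A ∩ B| = 4; needs |A ∩ B| / |A| ≥ 3/5 — true.
(c) 2022: |A| = 6, |A ∩ B| = 3; needs |A ∩ B| / |A| < 3/5 — true.
(d) 2023: |A| = 8, |A ∩ B| = 5; needs |A ∩ B| > |A ∖ B| — true.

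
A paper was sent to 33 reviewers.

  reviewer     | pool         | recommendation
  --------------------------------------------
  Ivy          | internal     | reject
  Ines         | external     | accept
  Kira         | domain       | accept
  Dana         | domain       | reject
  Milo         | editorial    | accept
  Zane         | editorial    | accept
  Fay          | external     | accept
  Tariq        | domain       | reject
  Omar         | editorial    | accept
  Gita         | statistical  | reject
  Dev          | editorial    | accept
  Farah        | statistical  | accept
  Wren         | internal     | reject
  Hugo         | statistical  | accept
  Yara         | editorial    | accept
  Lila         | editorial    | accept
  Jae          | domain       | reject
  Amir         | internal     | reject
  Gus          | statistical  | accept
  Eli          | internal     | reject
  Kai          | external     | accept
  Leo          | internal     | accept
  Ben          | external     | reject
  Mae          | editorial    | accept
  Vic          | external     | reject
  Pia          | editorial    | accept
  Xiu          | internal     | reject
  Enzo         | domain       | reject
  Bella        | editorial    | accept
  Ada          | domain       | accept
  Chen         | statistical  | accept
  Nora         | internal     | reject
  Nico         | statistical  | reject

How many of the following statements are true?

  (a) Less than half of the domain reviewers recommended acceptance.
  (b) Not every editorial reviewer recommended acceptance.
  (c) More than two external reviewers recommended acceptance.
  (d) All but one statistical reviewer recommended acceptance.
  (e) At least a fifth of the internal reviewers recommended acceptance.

(a) domain: |A| = 6, |A ∩ B| = 2; needs |A ∩ B| < |A ∖ B| — true.
(b) editorial: |A| = 9, |A ∩ B| = 9; needs A ⊄ B (|A ∖ B| ≥ 1) — false.
(c) external: |A| = 5, |A ∩ B| = 3; needs |A ∩ B| > 2 — true.
(d) statistical: |A| = 6, |A ∩ B| = 4; needs |A ∖ B| = 1 — false.
(e) internal: |A| = 7, |A ∩ B| = 1; needs |A ∩ B| / |A| ≥ 1/5 — false.

2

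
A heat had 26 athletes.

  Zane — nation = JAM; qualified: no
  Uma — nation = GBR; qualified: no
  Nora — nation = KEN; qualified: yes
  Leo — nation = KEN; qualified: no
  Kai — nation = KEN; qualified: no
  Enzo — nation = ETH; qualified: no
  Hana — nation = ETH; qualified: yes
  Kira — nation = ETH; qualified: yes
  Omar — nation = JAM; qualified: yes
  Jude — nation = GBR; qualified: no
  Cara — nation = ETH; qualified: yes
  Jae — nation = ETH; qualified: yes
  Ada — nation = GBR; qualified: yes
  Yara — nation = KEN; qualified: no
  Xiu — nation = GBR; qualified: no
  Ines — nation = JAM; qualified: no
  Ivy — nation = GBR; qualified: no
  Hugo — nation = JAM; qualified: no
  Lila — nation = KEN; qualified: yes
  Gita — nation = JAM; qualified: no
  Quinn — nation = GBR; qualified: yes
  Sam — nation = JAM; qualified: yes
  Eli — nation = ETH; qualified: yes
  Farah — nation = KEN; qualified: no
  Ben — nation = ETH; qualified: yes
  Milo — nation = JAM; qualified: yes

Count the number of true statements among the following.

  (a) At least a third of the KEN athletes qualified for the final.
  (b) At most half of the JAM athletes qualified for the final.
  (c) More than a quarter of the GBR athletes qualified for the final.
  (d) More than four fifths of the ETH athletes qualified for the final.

(a) KEN: |A| = 6, |A ∩ B| = 2; needs |A ∩ B| / |A| ≥ 1/3 — true.
(b) JAM: |A| = 7, |A ∩ B| = 3; needs |A ∩ B| ≤ |A ∖ B| — true.
(c) GBR: |A| = 6, |A ∩ B| = 2; needs |A ∩ B| / |A| > 1/4 — true.
(d) ETH: |A| = 7, |A ∩ B| = 6; needs |A ∩ B| / |A| > 4/5 — true.

4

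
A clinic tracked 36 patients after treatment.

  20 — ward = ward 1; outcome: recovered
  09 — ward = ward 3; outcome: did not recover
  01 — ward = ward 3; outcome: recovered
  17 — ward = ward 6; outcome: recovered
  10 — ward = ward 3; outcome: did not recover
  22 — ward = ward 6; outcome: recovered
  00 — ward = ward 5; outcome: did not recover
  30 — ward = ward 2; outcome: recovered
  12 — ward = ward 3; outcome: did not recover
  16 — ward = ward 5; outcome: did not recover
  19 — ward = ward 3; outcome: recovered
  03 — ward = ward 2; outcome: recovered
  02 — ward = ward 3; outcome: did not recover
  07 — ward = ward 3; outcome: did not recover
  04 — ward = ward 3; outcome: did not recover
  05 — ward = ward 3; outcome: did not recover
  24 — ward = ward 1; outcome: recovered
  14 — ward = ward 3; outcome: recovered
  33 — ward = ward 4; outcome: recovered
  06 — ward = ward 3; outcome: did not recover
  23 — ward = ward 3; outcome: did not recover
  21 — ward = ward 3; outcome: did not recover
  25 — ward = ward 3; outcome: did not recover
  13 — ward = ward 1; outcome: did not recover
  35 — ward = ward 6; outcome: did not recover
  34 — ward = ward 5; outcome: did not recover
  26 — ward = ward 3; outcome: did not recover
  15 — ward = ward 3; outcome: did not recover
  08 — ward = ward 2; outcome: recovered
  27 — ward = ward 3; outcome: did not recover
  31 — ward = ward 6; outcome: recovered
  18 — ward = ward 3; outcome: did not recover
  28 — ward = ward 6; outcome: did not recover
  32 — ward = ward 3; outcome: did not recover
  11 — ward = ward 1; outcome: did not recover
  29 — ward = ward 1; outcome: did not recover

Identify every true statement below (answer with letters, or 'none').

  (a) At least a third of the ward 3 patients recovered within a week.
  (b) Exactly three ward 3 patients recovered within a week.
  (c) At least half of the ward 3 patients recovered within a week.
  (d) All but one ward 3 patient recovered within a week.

(b)

|A| = 19, |A ∩ B| = 3, |A ∖ B| = 16.
(a) |A ∩ B| / |A| ≥ 1/3: fails.
(b) |A ∩ B| = 3: holds.
(c) |A ∩ B| ≥ |A ∖ B|: fails.
(d) |A ∖ B| = 1: fails.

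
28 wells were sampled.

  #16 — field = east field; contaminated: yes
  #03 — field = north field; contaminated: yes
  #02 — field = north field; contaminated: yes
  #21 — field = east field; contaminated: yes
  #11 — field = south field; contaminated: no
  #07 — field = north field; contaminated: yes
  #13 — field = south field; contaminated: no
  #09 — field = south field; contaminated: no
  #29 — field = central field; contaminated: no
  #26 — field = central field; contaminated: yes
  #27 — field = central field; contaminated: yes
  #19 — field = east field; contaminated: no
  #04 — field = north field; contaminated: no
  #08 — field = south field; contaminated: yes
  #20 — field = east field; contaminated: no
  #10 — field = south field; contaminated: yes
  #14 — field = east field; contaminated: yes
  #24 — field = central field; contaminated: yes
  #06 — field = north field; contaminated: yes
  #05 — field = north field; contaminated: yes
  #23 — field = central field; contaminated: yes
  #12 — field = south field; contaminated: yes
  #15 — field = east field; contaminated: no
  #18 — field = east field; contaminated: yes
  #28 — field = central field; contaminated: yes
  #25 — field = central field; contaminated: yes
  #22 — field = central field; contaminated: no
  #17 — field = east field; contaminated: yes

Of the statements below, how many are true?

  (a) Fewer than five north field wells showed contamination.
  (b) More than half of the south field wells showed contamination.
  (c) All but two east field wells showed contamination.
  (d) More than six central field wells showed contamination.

(a) north field: |A| = 6, |A ∩ B| = 5; needs |A ∩ B| < 5 — false.
(b) south field: |A| = 6, |A ∩ B| = 3; needs |A ∩ B| > |A ∖ B| — false.
(c) east field: |A| = 8, |A ∩ B| = 5; needs |A ∖ B| = 2 — false.
(d) central field: |A| = 8, |A ∩ B| = 6; needs |A ∩ B| > 6 — false.

0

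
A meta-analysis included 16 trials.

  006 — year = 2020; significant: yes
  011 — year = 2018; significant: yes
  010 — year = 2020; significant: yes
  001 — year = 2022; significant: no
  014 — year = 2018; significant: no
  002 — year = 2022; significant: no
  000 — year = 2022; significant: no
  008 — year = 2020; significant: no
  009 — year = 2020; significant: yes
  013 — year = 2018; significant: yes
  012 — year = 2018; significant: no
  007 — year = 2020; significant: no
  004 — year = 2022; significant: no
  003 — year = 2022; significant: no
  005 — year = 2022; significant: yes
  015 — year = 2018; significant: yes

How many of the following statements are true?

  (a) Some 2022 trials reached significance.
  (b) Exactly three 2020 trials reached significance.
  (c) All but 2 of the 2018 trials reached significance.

3

(a) 2022: |A| = 6, |A ∩ B| = 1; needs A ∩ B ≠ ∅ (|A ∩ B| ≥ 1) — true.
(b) 2020: |A| = 5, |A ∩ B| = 3; needs |A ∩ B| = 3 — true.
(c) 2018: |A| = 5, |A ∩ B| = 3; needs |A ∖ B| = 2 — true.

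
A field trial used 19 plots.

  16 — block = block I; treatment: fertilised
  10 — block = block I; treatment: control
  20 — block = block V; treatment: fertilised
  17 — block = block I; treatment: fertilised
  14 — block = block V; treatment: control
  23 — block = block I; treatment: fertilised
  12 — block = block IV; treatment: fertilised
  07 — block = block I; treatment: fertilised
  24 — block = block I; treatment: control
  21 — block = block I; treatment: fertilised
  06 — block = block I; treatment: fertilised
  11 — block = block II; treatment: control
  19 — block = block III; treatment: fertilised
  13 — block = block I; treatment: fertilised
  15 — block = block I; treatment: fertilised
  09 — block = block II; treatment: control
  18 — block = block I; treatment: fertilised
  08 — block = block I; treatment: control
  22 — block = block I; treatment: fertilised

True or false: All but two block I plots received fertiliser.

False

Truth condition: |A ∖ B| = 2.
A (the restrictor) = {16, 10, 17, 23, 07, 24, 21, 06, 13, 15, 18, 08, 22}, |A| = 13.
A ∖ B = {10, 24, 08}, so |A ∖ B| = 3.
|A ∖ B| = 3, so the statement is false.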